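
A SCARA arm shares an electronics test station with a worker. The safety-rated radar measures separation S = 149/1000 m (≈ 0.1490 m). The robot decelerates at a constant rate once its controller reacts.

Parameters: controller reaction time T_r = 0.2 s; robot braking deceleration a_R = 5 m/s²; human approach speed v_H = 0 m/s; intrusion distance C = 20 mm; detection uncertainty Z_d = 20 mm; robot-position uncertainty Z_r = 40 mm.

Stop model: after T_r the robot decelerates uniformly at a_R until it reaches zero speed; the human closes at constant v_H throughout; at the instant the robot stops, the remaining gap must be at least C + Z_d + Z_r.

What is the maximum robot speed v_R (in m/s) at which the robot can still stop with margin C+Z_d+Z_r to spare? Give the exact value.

quadratic (1/10)·v² + (1/5)·v + (-69/1000) = 0
  disc = (1/5)² − 4·(1/10)·(-69/1000) = 169/2500 ; √disc = 13/50
  v_R = (−(1/5) + 13/50) / (2·(1/10)) = 3/10 m/s
check:
T_s = v_R/a_R = (3/10)/5 = 0.0600 s
robot covers v_R·T_r = 0.3000·0.2000 = 0.0600 m before braking
braking distance = 0.3000²/(2·5.0000) = 0.0090 m
human over T_r+T_s: 0.0000·(0.2000+0.0600) = 0.0000 m
C+Z_d+Z_r = 0.0200+0.0200+0.0400 = 0.0800 m
sum ≈ 0.0600+0.0090+0.0000+0.0800 ≈ 0.1490 m = S ✓

v_R_max = 3/10 m/s = 0.3000 m/s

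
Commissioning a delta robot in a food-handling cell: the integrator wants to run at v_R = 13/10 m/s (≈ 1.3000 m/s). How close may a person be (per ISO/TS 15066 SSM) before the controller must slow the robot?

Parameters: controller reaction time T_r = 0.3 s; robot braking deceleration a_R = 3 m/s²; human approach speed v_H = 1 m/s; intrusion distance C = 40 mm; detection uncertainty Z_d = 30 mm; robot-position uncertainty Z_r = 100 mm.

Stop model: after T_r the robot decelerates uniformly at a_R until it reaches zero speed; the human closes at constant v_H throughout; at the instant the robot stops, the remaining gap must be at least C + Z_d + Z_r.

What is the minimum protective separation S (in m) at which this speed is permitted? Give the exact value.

S_min = 63/40 m = 1.5750 m

stop time T_s = (13/10)/3 = 0.4333 s
reaction-phase robot travel = 1.3000·0.3000 = 0.3900 m
braking distance = 1.3000²/(2·3.0000) = 0.2817 m
human over T_r+T_s: 1.0000·(0.3000+0.4333) = 0.7333 m
residual clearance needed = 0.0400+0.0300+0.1000 = 0.1700 m
S_min ≈ 0.3900+0.2817+0.7333+0.1700  ⇒  S_min = 63/40 m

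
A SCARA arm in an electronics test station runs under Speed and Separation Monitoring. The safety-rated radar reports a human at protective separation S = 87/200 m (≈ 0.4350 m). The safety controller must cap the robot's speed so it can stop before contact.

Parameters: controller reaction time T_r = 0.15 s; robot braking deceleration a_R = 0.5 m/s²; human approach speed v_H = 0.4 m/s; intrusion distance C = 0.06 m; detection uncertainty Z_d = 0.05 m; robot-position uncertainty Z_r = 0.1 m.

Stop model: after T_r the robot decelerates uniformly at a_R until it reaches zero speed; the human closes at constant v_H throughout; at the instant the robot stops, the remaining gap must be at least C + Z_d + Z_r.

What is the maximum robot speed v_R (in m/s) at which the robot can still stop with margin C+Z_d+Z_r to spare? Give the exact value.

v_R_max = 3/20 m/s = 0.1500 m/s

quadratic (1)·v² + (19/20)·v + (-33/200) = 0
  disc = (19/20)² − 4·(1)·(-33/200) = 25/16 ; √disc = 5/4
  v_R = (−(19/20) + 5/4) / (2·(1)) = 3/20 m/s
check:
braking lasts T_s = (3/20)/(1/2) = 0.3000 s
robot covers v_R·T_r = 0.1500·0.1500 = 0.0225 m before braking
robot under decel: 0.1500²/(2·0.5000) = 0.0225 m
person approaches 0.4000·(0.1500+0.3000) = 0.1800 m
margins: 0.0600+0.0500+0.1000 = 0.2100 m
sum ≈ 0.0225+0.0225+0.1800+0.2100 ≈ 0.4350 m = S ✓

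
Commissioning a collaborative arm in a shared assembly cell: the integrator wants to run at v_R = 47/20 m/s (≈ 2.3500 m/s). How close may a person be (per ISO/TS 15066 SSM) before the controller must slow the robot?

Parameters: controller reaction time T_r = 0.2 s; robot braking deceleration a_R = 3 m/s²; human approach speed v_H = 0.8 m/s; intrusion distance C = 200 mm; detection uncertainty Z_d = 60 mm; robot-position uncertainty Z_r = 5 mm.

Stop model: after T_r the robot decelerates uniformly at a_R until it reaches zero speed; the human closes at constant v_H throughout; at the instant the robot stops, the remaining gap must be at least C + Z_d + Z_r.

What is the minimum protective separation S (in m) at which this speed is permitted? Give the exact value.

S_min = 5861/2400 m = 2.4421 m

T_s = v_R/a_R = (47/20)/3 = 0.7833 s
robot covers v_R·T_r = 2.3500·0.2000 = 0.4700 m before braking
robot under decel: 2.3500²/(2·3.0000) = 0.9204 m
human closes 0.8000·0.9833 = 0.7867 m
residual clearance needed = 0.2000+0.0600+0.0050 = 0.2650 m
S_min ≈ 0.4700+0.9204+0.7867+0.2650  ⇒  S_min = 5861/2400 m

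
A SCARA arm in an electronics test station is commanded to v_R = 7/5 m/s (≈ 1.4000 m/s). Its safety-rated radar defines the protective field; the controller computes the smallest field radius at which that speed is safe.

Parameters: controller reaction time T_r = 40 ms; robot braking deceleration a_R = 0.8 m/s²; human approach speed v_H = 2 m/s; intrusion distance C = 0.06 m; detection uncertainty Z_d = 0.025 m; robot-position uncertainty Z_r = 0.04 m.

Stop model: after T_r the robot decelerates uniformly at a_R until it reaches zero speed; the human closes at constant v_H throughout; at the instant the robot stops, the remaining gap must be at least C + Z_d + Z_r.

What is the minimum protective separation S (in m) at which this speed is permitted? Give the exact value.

stop time T_s = (7/5)/(4/5) = 1.7500 s
robot covers v_R·T_r = 1.4000·0.0400 = 0.0560 m before braking
braking distance = 1.4000²/(2·0.8000) = 1.2250 m
human closes 2.0000·1.7900 = 3.5800 m
margins: 0.0600+0.0250+0.0400 = 0.1250 m
S_min ≈ 0.0560+1.2250+3.5800+0.1250  ⇒  S_min = 2493/500 m

S_min = 2493/500 m = 4.9860 m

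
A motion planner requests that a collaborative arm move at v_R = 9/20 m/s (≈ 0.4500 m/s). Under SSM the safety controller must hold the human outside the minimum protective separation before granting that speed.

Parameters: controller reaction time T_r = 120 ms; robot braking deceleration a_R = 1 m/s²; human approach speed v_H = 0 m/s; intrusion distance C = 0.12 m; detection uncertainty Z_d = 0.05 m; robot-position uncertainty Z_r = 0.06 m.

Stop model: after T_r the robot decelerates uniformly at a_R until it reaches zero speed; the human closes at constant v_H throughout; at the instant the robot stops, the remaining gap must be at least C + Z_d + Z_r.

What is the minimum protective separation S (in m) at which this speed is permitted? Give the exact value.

S_min = 1541/4000 m = 0.3852 m

stop time T_s = (9/20)/1 = 0.4500 s
reaction-phase robot travel = 0.4500·0.1200 = 0.0540 m
braking distance = 0.4500²/(2·1.0000) = 0.1013 m
person approaches 0.0000·(0.1200+0.4500) = 0.0000 m
residual clearance needed = 0.1200+0.0500+0.0600 = 0.2300 m
S_min ≈ 0.0540+0.1013+0.0000+0.2300  ⇒  S_min = 1541/4000 m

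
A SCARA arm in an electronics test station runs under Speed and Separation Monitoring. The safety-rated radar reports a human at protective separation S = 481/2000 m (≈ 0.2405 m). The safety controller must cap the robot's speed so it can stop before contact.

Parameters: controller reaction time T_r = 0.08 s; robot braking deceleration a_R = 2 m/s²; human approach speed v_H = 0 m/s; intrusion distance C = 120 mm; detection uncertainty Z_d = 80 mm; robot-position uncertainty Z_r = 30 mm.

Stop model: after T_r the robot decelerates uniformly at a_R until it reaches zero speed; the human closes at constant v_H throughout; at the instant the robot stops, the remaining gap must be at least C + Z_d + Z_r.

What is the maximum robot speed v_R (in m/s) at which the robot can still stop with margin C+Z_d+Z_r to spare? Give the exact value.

at the boundary: (1/4)·v² + (2/25)·v + (-21/2000) = 0
  disc = (2/25)² − 4·(1/4)·(-21/2000) = 169/10000 ; √disc = 13/100
  v_R = (−(2/25) + 13/100) / (2·(1/4)) = 1/10 m/s
check:
stop time T_s = (1/10)/2 = 0.0500 s
reaction-phase robot travel = 0.1000·0.0800 = 0.0080 m
robot under decel: 0.1000²/(2·2.0000) = 0.0025 m
human over T_r+T_s: 0.0000·(0.0800+0.0500) = 0.0000 m
C+Z_d+Z_r = 0.1200+0.0800+0.0300 = 0.2300 m
sum ≈ 0.0080+0.0025+0.0000+0.2300 ≈ 0.2405 m = S ✓

v_R_max = 1/10 m/s = 0.1000 m/s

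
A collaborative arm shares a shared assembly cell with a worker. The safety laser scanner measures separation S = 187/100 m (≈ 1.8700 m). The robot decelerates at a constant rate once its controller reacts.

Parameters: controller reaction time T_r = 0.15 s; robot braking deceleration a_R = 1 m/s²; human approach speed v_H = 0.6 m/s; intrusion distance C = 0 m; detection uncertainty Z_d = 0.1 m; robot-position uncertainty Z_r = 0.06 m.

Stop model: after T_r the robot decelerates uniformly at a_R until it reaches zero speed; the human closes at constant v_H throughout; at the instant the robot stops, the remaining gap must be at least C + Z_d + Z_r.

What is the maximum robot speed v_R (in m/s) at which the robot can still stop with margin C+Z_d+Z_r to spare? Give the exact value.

v_R_max = 6/5 m/s = 1.2000 m/s

quadratic (1/2)·v² + (3/4)·v + (-81/50) = 0
  disc = (3/4)² − 4·(1/2)·(-81/50) = 1521/400 ; √disc = 39/20
  v_R = (−(3/4) + 39/20) / (2·(1/2)) = 6/5 m/s
check:
T_s = v_R/a_R = (6/5)/1 = 1.2000 s
robot covers v_R·T_r = 1.2000·0.1500 = 0.1800 m before braking
robot covers 1.2000·1.2000 − ½·1.0000·1.2000² = 0.7200 m while stopping
person approaches 0.6000·(0.1500+1.2000) = 0.8100 m
residual clearance needed = 0.0000+0.1000+0.0600 = 0.1600 m
sum ≈ 0.1800+0.7200+0.8100+0.1600 ≈ 1.8700 m = S ✓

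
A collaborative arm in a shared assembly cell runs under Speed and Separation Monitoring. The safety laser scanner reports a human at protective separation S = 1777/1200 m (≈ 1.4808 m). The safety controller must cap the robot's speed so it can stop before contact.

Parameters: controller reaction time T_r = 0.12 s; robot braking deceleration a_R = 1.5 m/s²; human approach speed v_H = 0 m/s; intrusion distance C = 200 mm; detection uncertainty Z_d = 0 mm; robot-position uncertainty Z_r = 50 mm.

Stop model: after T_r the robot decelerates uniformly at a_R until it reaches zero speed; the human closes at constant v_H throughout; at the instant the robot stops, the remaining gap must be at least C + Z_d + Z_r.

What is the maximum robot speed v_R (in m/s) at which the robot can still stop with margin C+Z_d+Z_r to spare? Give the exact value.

v_R_max = 7/4 m/s = 1.7500 m/s

at the boundary: (1/3)·v² + (3/25)·v + (-1477/1200) = 0
  disc = (3/25)² − 4·(1/3)·(-1477/1200) = 37249/22500 ; √disc = 193/150
  v_R = (−(3/25) + 193/150) / (2·(1/3)) = 7/4 m/s
check:
stop time T_s = (7/4)/(3/2) = 1.1667 s
robot in T_r: 1.7500·0.1200 = 0.2100 m
robot covers 1.7500·1.1667 − ½·1.5000·1.1667² = 1.0208 m while stopping
human closes 0.0000·1.2867 = 0.0000 m
C+Z_d+Z_r = 0.2000+0.0000+0.0500 = 0.2500 m
sum ≈ 0.2100+1.0208+0.0000+0.2500 ≈ 1.4808 m = S ✓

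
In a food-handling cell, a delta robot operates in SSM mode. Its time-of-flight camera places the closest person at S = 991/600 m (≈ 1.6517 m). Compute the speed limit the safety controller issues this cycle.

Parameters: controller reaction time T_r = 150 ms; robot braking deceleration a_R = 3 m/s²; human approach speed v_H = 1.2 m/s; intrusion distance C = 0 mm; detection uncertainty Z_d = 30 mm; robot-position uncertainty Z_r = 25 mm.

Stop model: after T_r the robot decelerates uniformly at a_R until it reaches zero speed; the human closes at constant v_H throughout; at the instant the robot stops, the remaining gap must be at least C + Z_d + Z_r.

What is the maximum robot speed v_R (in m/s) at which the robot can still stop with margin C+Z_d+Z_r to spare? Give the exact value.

at the boundary: (1/6)·v² + (11/20)·v + (-17/12) = 0
  disc = (11/20)² − 4·(1/6)·(-17/12) = 4489/3600 ; √disc = 67/60
  v_R = (−(11/20) + 67/60) / (2·(1/6)) = 17/10 m/s
check:
braking lasts T_s = (17/10)/3 = 0.5667 s
robot in T_r: 1.7000·0.1500 = 0.2550 m
robot covers 1.7000·0.5667 − ½·3.0000·0.5667² = 0.4817 m while stopping
human closes 1.2000·0.7167 = 0.8600 m
C+Z_d+Z_r = 0.0000+0.0300+0.0250 = 0.0550 m
sum ≈ 0.2550+0.4817+0.8600+0.0550 ≈ 1.6517 m = S ✓

v_R_max = 17/10 m/s = 1.7000 m/s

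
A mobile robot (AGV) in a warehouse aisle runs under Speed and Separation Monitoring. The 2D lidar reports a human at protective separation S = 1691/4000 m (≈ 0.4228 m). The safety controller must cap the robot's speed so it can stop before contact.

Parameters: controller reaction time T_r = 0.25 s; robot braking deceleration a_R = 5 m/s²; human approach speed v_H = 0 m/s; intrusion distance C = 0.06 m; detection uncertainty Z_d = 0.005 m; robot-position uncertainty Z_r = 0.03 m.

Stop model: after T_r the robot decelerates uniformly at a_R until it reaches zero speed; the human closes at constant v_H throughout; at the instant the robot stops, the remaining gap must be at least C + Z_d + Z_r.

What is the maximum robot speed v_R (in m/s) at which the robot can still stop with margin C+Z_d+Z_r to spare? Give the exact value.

v_R_max = 19/20 m/s = 0.9500 m/s

collect terms ⇒ (1/10)·v_R² + (1/4)·v_R + (-1311/4000) = 0
  disc = (1/4)² − 4·(1/10)·(-1311/4000) = 121/625 ; √disc = 11/25
  v_R = (−(1/4) + 11/25) / (2·(1/10)) = 19/20 m/s
check:
T_s = v_R/a_R = (19/20)/5 = 0.1900 s
robot covers v_R·T_r = 0.9500·0.2500 = 0.2375 m before braking
robot under decel: 0.9500²/(2·5.0000) = 0.0902 m
human closes 0.0000·0.4400 = 0.0000 m
margins: 0.0600+0.0050+0.0300 = 0.0950 m
sum ≈ 0.2375+0.0902+0.0000+0.0950 ≈ 0.4228 m = S ✓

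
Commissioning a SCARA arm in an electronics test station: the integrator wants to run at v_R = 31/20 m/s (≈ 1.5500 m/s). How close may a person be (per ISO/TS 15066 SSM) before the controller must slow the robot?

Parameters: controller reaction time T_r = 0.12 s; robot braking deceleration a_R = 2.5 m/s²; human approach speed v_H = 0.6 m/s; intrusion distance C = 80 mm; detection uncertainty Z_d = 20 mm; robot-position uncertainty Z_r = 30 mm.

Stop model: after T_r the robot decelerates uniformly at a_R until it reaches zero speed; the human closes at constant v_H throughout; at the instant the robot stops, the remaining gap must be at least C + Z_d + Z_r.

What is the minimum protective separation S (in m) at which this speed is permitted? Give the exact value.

S_min = 2481/2000 m = 1.2405 m

stop time T_s = (31/20)/(5/2) = 0.6200 s
reaction-phase robot travel = 1.5500·0.1200 = 0.1860 m
robot covers 1.5500·0.6200 − ½·2.5000·0.6200² = 0.4805 m while stopping
person approaches 0.6000·(0.1200+0.6200) = 0.4440 m
C+Z_d+Z_r = 0.0800+0.0200+0.0300 = 0.1300 m
S_min ≈ 0.1860+0.4805+0.4440+0.1300  ⇒  S_min = 2481/2000 m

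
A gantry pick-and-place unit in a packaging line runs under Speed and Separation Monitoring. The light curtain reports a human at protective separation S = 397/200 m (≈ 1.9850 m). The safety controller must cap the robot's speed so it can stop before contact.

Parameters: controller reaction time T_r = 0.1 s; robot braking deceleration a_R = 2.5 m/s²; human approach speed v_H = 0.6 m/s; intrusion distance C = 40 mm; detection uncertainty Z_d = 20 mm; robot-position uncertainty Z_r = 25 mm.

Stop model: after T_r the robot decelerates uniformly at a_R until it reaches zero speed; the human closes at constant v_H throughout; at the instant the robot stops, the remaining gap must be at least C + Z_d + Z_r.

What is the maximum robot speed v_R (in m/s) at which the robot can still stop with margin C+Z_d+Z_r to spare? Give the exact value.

v_R_max = 23/10 m/s = 2.3000 m/s

quadratic (1/5)·v² + (17/50)·v + (-46/25) = 0
  disc = (17/50)² − 4·(1/5)·(-46/25) = 3969/2500 ; √disc = 63/50
  v_R = (−(17/50) + 63/50) / (2·(1/5)) = 23/10 m/s
check:
braking lasts T_s = (23/10)/(5/2) = 0.9200 s
reaction-phase robot travel = 2.3000·0.1000 = 0.2300 m
robot under decel: 2.3000²/(2·2.5000) = 1.0580 m
human closes 0.6000·1.0200 = 0.6120 m
C+Z_d+Z_r = 0.0400+0.0200+0.0250 = 0.0850 m
sum ≈ 0.2300+1.0580+0.6120+0.0850 ≈ 1.9850 m = S ✓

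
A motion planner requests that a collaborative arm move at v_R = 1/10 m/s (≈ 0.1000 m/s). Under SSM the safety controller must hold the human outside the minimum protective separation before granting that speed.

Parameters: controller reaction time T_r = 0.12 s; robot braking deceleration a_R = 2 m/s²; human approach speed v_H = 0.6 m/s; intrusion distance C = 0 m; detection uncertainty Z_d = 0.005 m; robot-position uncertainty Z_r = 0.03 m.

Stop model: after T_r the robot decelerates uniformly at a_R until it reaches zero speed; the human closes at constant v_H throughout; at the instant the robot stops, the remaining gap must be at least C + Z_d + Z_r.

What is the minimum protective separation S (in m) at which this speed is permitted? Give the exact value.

S_min = 303/2000 m = 0.1515 m

braking lasts T_s = (1/10)/2 = 0.0500 s
robot covers v_R·T_r = 0.1000·0.1200 = 0.0120 m before braking
robot covers 0.1000·0.0500 − ½·2.0000·0.0500² = 0.0025 m while stopping
person approaches 0.6000·(0.1200+0.0500) = 0.1020 m
residual clearance needed = 0.0000+0.0050+0.0300 = 0.0350 m
S_min ≈ 0.0120+0.0025+0.1020+0.0350  ⇒  S_min = 303/2000 m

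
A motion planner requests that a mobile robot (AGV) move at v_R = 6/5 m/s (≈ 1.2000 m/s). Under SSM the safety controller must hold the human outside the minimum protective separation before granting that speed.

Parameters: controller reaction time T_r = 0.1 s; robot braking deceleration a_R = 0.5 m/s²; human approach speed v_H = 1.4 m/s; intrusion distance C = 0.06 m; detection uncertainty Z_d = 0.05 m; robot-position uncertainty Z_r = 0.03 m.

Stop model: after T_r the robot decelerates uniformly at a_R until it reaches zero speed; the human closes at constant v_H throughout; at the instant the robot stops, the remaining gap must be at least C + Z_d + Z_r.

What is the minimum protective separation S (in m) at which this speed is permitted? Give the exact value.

S_min = 26/5 m = 5.2000 m

T_s = v_R/a_R = (6/5)/(1/2) = 2.4000 s
robot in T_r: 1.2000·0.1000 = 0.1200 m
robot covers 1.2000·2.4000 − ½·0.5000·2.4000² = 1.4400 m while stopping
human closes 1.4000·2.5000 = 3.5000 m
residual clearance needed = 0.0600+0.0500+0.0300 = 0.1400 m
S_min ≈ 0.1200+1.4400+3.5000+0.1400  ⇒  S_min = 26/5 m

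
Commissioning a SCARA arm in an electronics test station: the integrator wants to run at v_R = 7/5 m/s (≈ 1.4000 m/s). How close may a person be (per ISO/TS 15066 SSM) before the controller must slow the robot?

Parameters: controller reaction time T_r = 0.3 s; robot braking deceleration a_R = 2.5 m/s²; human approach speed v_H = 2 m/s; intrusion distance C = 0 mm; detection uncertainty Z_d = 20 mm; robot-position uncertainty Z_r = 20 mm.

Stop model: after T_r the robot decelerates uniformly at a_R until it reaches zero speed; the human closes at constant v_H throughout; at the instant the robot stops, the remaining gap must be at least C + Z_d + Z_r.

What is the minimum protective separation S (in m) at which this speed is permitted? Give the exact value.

S_min = 643/250 m = 2.5720 m

stop time T_s = (7/5)/(5/2) = 0.5600 s
reaction-phase robot travel = 1.4000·0.3000 = 0.4200 m
robot under decel: 1.4000²/(2·2.5000) = 0.3920 m
human over T_r+T_s: 2.0000·(0.3000+0.5600) = 1.7200 m
residual clearance needed = 0.0000+0.0200+0.0200 = 0.0400 m
S_min ≈ 0.4200+0.3920+1.7200+0.0400  ⇒  S_min = 643/250 m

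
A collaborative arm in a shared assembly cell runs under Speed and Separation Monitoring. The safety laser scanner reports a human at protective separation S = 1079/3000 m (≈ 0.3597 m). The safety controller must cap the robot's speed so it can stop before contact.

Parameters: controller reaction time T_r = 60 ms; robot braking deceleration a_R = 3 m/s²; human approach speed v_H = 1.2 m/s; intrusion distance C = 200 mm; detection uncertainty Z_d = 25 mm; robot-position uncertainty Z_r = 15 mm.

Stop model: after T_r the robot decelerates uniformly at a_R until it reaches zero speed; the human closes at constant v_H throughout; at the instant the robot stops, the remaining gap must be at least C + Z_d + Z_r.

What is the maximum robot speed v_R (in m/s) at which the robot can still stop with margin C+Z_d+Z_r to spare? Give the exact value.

v_R_max = 1/10 m/s = 0.1000 m/s

at the boundary: (1/6)·v² + (23/50)·v + (-143/3000) = 0
  disc = (23/50)² − 4·(1/6)·(-143/3000) = 1369/5625 ; √disc = 37/75
  v_R = (−(23/50) + 37/75) / (2·(1/6)) = 1/10 m/s
check:
braking lasts T_s = (1/10)/3 = 0.0333 s
reaction-phase robot travel = 0.1000·0.0600 = 0.0060 m
robot under decel: 0.1000²/(2·3.0000) = 0.0017 m
person approaches 1.2000·(0.0600+0.0333) = 0.1120 m
margins: 0.2000+0.0250+0.0150 = 0.2400 m
sum ≈ 0.0060+0.0017+0.1120+0.2400 ≈ 0.3597 m = S ✓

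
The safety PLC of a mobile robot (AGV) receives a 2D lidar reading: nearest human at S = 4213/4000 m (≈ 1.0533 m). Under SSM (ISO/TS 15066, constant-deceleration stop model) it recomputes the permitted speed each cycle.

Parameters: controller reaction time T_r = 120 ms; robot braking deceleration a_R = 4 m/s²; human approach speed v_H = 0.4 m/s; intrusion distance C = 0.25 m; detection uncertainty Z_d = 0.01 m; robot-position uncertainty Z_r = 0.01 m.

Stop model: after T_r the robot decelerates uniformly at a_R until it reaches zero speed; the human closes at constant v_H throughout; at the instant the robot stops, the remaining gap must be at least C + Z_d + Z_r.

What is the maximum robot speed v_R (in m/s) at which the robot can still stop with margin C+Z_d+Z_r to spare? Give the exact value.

at the boundary: (1/8)·v² + (11/50)·v + (-2941/4000) = 0
  disc = (11/50)² − 4·(1/8)·(-2941/4000) = 16641/40000 ; √disc = 129/200
  v_R = (−(11/50) + 129/200) / (2·(1/8)) = 17/10 m/s
check:
braking lasts T_s = (17/10)/4 = 0.4250 s
robot covers v_R·T_r = 1.7000·0.1200 = 0.2040 m before braking
braking distance = 1.7000²/(2·4.0000) = 0.3613 m
human closes 0.4000·0.5450 = 0.2180 m
C+Z_d+Z_r = 0.2500+0.0100+0.0100 = 0.2700 m
sum ≈ 0.2040+0.3613+0.2180+0.2700 ≈ 1.0533 m = S ✓

v_R_max = 17/10 m/s = 1.7000 m/s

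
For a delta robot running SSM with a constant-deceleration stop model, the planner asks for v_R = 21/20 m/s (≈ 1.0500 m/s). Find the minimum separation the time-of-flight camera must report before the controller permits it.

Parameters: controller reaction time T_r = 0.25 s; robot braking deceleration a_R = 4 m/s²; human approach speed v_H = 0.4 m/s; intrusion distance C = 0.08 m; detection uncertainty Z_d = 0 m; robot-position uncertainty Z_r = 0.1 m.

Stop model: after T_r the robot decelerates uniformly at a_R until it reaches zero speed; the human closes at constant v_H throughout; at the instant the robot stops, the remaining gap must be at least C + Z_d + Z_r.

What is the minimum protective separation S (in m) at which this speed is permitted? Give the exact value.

T_s = v_R/a_R = (21/20)/4 = 0.2625 s
robot in T_r: 1.0500·0.2500 = 0.2625 m
robot under decel: 1.0500²/(2·4.0000) = 0.1378 m
person approaches 0.4000·(0.2500+0.2625) = 0.2050 m
C+Z_d+Z_r = 0.0800+0.0000+0.1000 = 0.1800 m
S_min ≈ 0.2625+0.1378+0.2050+0.1800  ⇒  S_min = 2513/3200 m

S_min = 2513/3200 m = 0.7853 m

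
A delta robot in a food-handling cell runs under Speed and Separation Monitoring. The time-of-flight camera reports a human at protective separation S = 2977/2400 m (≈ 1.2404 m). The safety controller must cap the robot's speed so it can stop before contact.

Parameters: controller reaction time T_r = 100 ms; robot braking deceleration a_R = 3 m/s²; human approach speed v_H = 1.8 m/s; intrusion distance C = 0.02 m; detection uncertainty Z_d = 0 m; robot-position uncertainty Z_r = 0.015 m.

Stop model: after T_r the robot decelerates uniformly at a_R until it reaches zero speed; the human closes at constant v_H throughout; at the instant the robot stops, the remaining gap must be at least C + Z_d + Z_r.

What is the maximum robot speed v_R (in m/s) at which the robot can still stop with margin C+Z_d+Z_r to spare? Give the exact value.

collect terms ⇒ (1/6)·v_R² + (7/10)·v_R + (-2461/2400) = 0
  disc = (7/10)² − 4·(1/6)·(-2461/2400) = 169/144 ; √disc = 13/12
  v_R = (−(7/10) + 13/12) / (2·(1/6)) = 23/20 m/s
check:
braking lasts T_s = (23/20)/3 = 0.3833 s
reaction-phase robot travel = 1.1500·0.1000 = 0.1150 m
braking distance = 1.1500²/(2·3.0000) = 0.2204 m
person approaches 1.8000·(0.1000+0.3833) = 0.8700 m
residual clearance needed = 0.0200+0.0000+0.0150 = 0.0350 m
sum ≈ 0.1150+0.2204+0.8700+0.0350 ≈ 1.2404 m = S ✓

v_R_max = 23/20 m/s = 1.1500 m/s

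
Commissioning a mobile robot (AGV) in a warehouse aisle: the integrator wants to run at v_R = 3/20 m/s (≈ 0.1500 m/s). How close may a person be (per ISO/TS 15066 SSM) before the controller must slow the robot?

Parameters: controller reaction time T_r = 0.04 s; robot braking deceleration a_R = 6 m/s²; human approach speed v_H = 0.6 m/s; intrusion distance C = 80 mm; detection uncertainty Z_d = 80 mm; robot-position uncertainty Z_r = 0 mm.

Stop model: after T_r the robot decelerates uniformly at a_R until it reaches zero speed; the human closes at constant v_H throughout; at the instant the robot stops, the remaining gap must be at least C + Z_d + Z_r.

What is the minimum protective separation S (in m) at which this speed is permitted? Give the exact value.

T_s = v_R/a_R = (3/20)/6 = 0.0250 s
robot in T_r: 0.1500·0.0400 = 0.0060 m
robot under decel: 0.1500²/(2·6.0000) = 0.0019 m
human closes 0.6000·0.0650 = 0.0390 m
C+Z_d+Z_r = 0.0800+0.0800+0.0000 = 0.1600 m
S_min ≈ 0.0060+0.0019+0.0390+0.1600  ⇒  S_min = 331/1600 m

S_min = 331/1600 m = 0.2069 m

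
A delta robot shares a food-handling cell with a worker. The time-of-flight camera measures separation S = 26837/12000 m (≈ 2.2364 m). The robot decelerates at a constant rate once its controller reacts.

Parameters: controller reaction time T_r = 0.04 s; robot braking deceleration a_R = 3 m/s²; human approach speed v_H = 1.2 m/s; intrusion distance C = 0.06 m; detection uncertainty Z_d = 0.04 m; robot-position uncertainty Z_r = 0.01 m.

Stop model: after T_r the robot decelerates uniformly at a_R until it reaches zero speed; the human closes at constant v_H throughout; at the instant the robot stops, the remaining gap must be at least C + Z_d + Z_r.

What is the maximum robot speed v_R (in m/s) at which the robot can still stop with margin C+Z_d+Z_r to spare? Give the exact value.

collect terms ⇒ (1/6)·v_R² + (11/25)·v_R + (-24941/12000) = 0
  disc = (11/25)² − 4·(1/6)·(-24941/12000) = 142129/90000 ; √disc = 377/300
  v_R = (−(11/25) + 377/300) / (2·(1/6)) = 49/20 m/s
check:
braking lasts T_s = (49/20)/3 = 0.8167 s
robot in T_r: 2.4500·0.0400 = 0.0980 m
robot under decel: 2.4500²/(2·3.0000) = 1.0004 m
person approaches 1.2000·(0.0400+0.8167) = 1.0280 m
C+Z_d+Z_r = 0.0600+0.0400+0.0100 = 0.1100 m
sum ≈ 0.0980+1.0004+1.0280+0.1100 ≈ 2.2364 m = S ✓

v_R_max = 49/20 m/s = 2.4500 m/s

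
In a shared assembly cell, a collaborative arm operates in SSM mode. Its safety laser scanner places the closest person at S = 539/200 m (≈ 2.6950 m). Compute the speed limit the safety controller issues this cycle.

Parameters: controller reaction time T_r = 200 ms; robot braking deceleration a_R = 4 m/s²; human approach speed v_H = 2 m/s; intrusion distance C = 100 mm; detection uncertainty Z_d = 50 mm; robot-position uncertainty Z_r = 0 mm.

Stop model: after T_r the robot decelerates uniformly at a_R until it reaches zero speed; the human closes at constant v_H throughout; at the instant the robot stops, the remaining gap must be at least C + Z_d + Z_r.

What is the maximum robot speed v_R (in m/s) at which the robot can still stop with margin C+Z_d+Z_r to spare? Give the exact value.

collect terms ⇒ (1/8)·v_R² + (7/10)·v_R + (-429/200) = 0
  disc = (7/10)² − 4·(1/8)·(-429/200) = 25/16 ; √disc = 5/4
  v_R = (−(7/10) + 5/4) / (2·(1/8)) = 11/5 m/s
check:
stop time T_s = (11/5)/4 = 0.5500 s
robot in T_r: 2.2000·0.2000 = 0.4400 m
robot covers 2.2000·0.5500 − ½·4.0000·0.5500² = 0.6050 m while stopping
human closes 2.0000·0.7500 = 1.5000 m
margins: 0.1000+0.0500+0.0000 = 0.1500 m
sum ≈ 0.4400+0.6050+1.5000+0.1500 ≈ 2.6950 m = S ✓

v_R_max = 11/5 m/s = 2.2000 m/s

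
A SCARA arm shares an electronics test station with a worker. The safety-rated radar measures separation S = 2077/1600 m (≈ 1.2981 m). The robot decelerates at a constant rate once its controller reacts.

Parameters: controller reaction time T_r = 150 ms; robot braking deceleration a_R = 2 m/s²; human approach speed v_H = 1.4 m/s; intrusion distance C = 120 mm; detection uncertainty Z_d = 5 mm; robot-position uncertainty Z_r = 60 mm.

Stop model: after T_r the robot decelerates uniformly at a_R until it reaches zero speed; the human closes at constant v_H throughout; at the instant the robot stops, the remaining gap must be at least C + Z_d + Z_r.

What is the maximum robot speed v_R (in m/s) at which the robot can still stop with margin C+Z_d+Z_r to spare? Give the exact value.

v_R_max = 17/20 m/s = 0.8500 m/s

at the boundary: (1/4)·v² + (17/20)·v + (-289/320) = 0
  disc = (17/20)² − 4·(1/4)·(-289/320) = 2601/1600 ; √disc = 51/40
  v_R = (−(17/20) + 51/40) / (2·(1/4)) = 17/20 m/s
check:
stop time T_s = (17/20)/2 = 0.4250 s
reaction-phase robot travel = 0.8500·0.1500 = 0.1275 m
robot under decel: 0.8500²/(2·2.0000) = 0.1806 m
person approaches 1.4000·(0.1500+0.4250) = 0.8050 m
margins: 0.1200+0.0050+0.0600 = 0.1850 m
sum ≈ 0.1275+0.1806+0.8050+0.1850 ≈ 1.2981 m = S ✓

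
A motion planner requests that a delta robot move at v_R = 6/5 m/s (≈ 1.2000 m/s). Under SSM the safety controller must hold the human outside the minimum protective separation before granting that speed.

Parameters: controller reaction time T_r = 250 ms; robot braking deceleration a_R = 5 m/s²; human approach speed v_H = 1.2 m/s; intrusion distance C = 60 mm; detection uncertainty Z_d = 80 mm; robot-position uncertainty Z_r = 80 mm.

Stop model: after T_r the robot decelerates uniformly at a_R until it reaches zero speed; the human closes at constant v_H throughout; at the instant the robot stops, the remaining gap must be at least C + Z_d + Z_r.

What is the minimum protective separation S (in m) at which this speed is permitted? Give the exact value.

stop time T_s = (6/5)/5 = 0.2400 s
robot covers v_R·T_r = 1.2000·0.2500 = 0.3000 m before braking
robot covers 1.2000·0.2400 − ½·5.0000·0.2400² = 0.1440 m while stopping
person approaches 1.2000·(0.2500+0.2400) = 0.5880 m
margins: 0.0600+0.0800+0.0800 = 0.2200 m
S_min ≈ 0.3000+0.1440+0.5880+0.2200  ⇒  S_min = 313/250 m

S_min = 313/250 m = 1.2520 m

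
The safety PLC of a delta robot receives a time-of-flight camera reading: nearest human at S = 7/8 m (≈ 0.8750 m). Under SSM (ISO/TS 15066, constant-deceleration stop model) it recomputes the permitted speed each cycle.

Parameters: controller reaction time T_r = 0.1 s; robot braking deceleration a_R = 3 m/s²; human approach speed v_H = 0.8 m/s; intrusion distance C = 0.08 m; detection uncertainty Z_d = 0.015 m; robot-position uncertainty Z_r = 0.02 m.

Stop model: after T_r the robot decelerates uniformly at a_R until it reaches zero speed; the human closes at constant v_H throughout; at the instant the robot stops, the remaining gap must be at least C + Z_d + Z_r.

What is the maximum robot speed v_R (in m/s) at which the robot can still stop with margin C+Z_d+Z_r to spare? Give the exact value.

quadratic (1/6)·v² + (11/30)·v + (-17/25) = 0
  disc = (11/30)² − 4·(1/6)·(-17/25) = 529/900 ; √disc = 23/30
  v_R = (−(11/30) + 23/30) / (2·(1/6)) = 6/5 m/s
check:
T_s = v_R/a_R = (6/5)/3 = 0.4000 s
robot covers v_R·T_r = 1.2000·0.1000 = 0.1200 m before braking
robot under decel: 1.2000²/(2·3.0000) = 0.2400 m
human over T_r+T_s: 0.8000·(0.1000+0.4000) = 0.4000 m
C+Z_d+Z_r = 0.0800+0.0150+0.0200 = 0.1150 m
sum ≈ 0.1200+0.2400+0.4000+0.1150 ≈ 0.8750 m = S ✓

v_R_max = 6/5 m/s = 1.2000 m/s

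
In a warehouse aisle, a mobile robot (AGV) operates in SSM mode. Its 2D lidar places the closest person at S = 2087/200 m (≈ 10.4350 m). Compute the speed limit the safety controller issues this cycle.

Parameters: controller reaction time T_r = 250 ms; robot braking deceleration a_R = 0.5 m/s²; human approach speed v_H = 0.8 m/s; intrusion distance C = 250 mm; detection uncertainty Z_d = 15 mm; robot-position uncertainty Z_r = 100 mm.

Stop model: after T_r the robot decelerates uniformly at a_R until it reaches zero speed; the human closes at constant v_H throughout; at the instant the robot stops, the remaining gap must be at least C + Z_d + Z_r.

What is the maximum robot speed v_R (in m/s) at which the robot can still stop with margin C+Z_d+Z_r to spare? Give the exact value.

at the boundary: (1)·v² + (37/20)·v + (-987/100) = 0
  disc = (37/20)² − 4·(1)·(-987/100) = 17161/400 ; √disc = 131/20
  v_R = (−(37/20) + 131/20) / (2·(1)) = 47/20 m/s
check:
T_s = v_R/a_R = (47/20)/(1/2) = 4.7000 s
robot in T_r: 2.3500·0.2500 = 0.5875 m
braking distance = 2.3500²/(2·0.5000) = 5.5225 m
person approaches 0.8000·(0.2500+4.7000) = 3.9600 m
residual clearance needed = 0.2500+0.0150+0.1000 = 0.3650 m
sum ≈ 0.5875+5.5225+3.9600+0.3650 ≈ 10.4350 m = S ✓

v_R_max = 47/20 m/s = 2.3500 m/s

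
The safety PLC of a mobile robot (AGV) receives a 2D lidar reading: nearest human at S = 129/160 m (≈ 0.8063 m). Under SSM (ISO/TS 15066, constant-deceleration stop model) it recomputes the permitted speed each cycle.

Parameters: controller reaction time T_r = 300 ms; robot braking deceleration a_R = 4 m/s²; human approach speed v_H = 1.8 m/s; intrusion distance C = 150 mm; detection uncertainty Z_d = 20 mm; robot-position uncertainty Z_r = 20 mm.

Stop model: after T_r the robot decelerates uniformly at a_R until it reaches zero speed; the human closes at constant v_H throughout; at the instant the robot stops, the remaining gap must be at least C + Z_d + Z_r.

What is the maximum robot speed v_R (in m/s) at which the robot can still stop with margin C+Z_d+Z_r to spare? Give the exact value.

quadratic (1/8)·v² + (3/4)·v + (-61/800) = 0
  disc = (3/4)² − 4·(1/8)·(-61/800) = 961/1600 ; √disc = 31/40
  v_R = (−(3/4) + 31/40) / (2·(1/8)) = 1/10 m/s
check:
stop time T_s = (1/10)/4 = 0.0250 s
robot in T_r: 0.1000·0.3000 = 0.0300 m
robot covers 0.1000·0.0250 − ½·4.0000·0.0250² = 0.0013 m while stopping
person approaches 1.8000·(0.3000+0.0250) = 0.5850 m
margins: 0.1500+0.0200+0.0200 = 0.1900 m
sum ≈ 0.0300+0.0013+0.5850+0.1900 ≈ 0.8063 m = S ✓

v_R_max = 1/10 m/s = 0.1000 m/s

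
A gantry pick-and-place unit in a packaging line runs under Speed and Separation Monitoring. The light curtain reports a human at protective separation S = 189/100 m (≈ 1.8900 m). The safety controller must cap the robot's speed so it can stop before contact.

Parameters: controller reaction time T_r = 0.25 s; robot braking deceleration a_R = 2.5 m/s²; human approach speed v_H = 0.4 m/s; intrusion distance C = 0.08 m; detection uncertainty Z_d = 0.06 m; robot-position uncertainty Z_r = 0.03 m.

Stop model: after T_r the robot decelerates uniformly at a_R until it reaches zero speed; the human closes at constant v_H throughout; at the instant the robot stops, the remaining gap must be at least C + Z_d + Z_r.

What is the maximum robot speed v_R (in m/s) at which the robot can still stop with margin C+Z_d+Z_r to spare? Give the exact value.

collect terms ⇒ (1/5)·v_R² + (41/100)·v_R + (-81/50) = 0
  disc = (41/100)² − 4·(1/5)·(-81/50) = 14641/10000 ; √disc = 121/100
  v_R = (−(41/100) + 121/100) / (2·(1/5)) = 2 m/s
check:
T_s = v_R/a_R = 2/(5/2) = 0.8000 s
robot in T_r: 2.0000·0.2500 = 0.5000 m
robot covers 2.0000·0.8000 − ½·2.5000·0.8000² = 0.8000 m while stopping
human over T_r+T_s: 0.4000·(0.2500+0.8000) = 0.4200 m
C+Z_d+Z_r = 0.0800+0.0600+0.0300 = 0.1700 m
sum ≈ 0.5000+0.8000+0.4200+0.1700 ≈ 1.8900 m = S ✓

v_R_max = 2 m/s = 2.0000 m/s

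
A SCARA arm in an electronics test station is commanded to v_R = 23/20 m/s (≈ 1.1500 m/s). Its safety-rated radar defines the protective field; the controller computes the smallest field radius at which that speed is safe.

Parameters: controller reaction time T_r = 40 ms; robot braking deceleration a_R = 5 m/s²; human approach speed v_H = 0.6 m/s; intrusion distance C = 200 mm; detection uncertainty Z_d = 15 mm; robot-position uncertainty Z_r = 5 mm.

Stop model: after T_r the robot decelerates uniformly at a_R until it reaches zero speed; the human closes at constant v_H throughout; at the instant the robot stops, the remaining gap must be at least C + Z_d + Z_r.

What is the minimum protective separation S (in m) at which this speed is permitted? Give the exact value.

S_min = 2241/4000 m = 0.5603 m

stop time T_s = (23/20)/5 = 0.2300 s
robot in T_r: 1.1500·0.0400 = 0.0460 m
robot under decel: 1.1500²/(2·5.0000) = 0.1323 m
person approaches 0.6000·(0.0400+0.2300) = 0.1620 m
residual clearance needed = 0.2000+0.0150+0.0050 = 0.2200 m
S_min ≈ 0.0460+0.1323+0.1620+0.2200  ⇒  S_min = 2241/4000 m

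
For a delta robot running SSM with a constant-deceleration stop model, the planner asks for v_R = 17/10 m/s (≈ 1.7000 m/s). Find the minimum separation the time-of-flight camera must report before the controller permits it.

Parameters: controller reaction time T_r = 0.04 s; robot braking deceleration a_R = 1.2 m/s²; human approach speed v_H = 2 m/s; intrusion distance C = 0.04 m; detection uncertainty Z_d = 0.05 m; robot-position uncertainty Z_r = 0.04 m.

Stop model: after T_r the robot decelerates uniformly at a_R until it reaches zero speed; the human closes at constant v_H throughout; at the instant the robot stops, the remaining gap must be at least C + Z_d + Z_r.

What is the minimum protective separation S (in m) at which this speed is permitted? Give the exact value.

braking lasts T_s = (17/10)/(6/5) = 1.4167 s
reaction-phase robot travel = 1.7000·0.0400 = 0.0680 m
braking distance = 1.7000²/(2·1.2000) = 1.2042 m
person approaches 2.0000·(0.0400+1.4167) = 2.9133 m
margins: 0.0400+0.0500+0.0400 = 0.1300 m
S_min ≈ 0.0680+1.2042+2.9133+0.1300  ⇒  S_min = 8631/2000 m

S_min = 8631/2000 m = 4.3155 m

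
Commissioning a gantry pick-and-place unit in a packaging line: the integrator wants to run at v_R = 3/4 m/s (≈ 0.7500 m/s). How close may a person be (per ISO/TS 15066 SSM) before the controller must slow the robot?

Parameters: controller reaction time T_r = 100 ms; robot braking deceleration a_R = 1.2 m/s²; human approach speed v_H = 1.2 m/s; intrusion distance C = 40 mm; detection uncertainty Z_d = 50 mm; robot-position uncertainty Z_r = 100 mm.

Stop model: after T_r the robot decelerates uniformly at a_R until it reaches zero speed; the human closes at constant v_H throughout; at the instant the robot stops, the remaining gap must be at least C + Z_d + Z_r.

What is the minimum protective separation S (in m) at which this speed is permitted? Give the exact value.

S_min = 2191/1600 m = 1.3694 m

stop time T_s = (3/4)/(6/5) = 0.6250 s
robot in T_r: 0.7500·0.1000 = 0.0750 m
robot covers 0.7500·0.6250 − ½·1.2000·0.6250² = 0.2344 m while stopping
human over T_r+T_s: 1.2000·(0.1000+0.6250) = 0.8700 m
margins: 0.0400+0.0500+0.1000 = 0.1900 m
S_min ≈ 0.0750+0.2344+0.8700+0.1900  ⇒  S_min = 2191/1600 m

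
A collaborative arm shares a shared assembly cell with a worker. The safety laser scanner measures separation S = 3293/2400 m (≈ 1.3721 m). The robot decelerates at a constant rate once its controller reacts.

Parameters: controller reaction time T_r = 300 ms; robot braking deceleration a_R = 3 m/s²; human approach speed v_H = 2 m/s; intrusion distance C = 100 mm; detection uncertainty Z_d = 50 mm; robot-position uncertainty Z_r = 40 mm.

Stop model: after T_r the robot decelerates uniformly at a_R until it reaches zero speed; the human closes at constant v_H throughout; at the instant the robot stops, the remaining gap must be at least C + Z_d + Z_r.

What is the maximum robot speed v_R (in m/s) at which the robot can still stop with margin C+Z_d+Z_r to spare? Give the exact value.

v_R_max = 11/20 m/s = 0.5500 m/s

quadratic (1/6)·v² + (29/30)·v + (-1397/2400) = 0
  disc = (29/30)² − 4·(1/6)·(-1397/2400) = 529/400 ; √disc = 23/20
  v_R = (−(29/30) + 23/20) / (2·(1/6)) = 11/20 m/s
check:
stop time T_s = (11/20)/3 = 0.1833 s
robot in T_r: 0.5500·0.3000 = 0.1650 m
robot covers 0.5500·0.1833 − ½·3.0000·0.1833² = 0.0504 m while stopping
human over T_r+T_s: 2.0000·(0.3000+0.1833) = 0.9667 m
residual clearance needed = 0.1000+0.0500+0.0400 = 0.1900 m
sum ≈ 0.1650+0.0504+0.9667+0.1900 ≈ 1.3721 m = S ✓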